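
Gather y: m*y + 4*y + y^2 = y^2 + y*(m + 4)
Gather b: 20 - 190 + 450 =280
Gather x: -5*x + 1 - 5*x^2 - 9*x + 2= -5*x^2 - 14*x + 3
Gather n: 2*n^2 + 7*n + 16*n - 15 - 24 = 2*n^2 + 23*n - 39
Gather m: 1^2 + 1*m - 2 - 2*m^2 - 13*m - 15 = -2*m^2 - 12*m - 16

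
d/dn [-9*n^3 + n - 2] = 1 - 27*n^2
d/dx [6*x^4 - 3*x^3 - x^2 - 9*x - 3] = 24*x^3 - 9*x^2 - 2*x - 9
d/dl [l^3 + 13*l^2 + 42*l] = 3*l^2 + 26*l + 42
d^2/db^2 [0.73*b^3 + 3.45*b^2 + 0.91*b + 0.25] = 4.38*b + 6.9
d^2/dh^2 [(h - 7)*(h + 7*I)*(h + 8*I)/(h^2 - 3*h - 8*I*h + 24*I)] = (h^3*(-504 - 184*I) + h^2*(5664 + 576*I) + h*(-25632 - 10752*I) + 1568 + 33792*I)/(h^6 + h^5*(-9 - 24*I) + h^4*(-165 + 216*I) + h^3*(1701 - 136*I) + h^2*(-5184 - 3960*I) + h*(5184 + 13824*I) - 13824*I)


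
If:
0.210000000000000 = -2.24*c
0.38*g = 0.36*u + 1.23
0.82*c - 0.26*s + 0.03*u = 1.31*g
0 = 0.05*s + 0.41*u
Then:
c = -0.09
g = 7.68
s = -38.44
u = 4.69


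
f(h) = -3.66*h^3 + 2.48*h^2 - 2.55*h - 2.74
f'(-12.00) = -1643.19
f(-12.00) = 6709.46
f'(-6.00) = -427.59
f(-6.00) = 892.40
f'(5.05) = -257.52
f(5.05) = -423.73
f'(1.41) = -17.39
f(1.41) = -11.66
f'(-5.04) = -306.46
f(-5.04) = 541.68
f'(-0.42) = -6.57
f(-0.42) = -0.96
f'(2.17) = -43.49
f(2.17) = -33.99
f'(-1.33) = -28.57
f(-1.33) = 13.65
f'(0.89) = -6.83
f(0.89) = -5.63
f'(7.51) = -584.57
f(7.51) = -1432.27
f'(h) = -10.98*h^2 + 4.96*h - 2.55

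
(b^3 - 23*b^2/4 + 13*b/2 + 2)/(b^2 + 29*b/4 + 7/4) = (b^2 - 6*b + 8)/(b + 7)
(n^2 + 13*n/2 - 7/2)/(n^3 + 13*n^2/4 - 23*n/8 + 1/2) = 4*(n + 7)/(4*n^2 + 15*n - 4)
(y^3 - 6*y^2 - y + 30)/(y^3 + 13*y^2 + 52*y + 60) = (y^2 - 8*y + 15)/(y^2 + 11*y + 30)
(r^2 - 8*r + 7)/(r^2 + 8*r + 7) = (r^2 - 8*r + 7)/(r^2 + 8*r + 7)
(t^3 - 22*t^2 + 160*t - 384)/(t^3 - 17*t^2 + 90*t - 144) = (t - 8)/(t - 3)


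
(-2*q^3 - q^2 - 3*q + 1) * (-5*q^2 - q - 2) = 10*q^5 + 7*q^4 + 20*q^3 + 5*q - 2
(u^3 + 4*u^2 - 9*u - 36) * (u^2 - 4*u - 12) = u^5 - 37*u^3 - 48*u^2 + 252*u + 432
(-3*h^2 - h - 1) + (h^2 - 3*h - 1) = -2*h^2 - 4*h - 2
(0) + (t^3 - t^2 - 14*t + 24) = t^3 - t^2 - 14*t + 24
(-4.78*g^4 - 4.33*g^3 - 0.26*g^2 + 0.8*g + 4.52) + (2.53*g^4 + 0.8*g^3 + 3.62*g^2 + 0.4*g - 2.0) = -2.25*g^4 - 3.53*g^3 + 3.36*g^2 + 1.2*g + 2.52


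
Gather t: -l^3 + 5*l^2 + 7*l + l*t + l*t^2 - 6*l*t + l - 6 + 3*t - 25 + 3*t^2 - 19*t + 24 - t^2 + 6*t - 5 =-l^3 + 5*l^2 + 8*l + t^2*(l + 2) + t*(-5*l - 10) - 12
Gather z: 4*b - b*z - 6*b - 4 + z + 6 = -2*b + z*(1 - b) + 2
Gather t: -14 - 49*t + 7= -49*t - 7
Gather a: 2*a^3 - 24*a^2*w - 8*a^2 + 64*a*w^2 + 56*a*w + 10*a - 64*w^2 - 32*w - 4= 2*a^3 + a^2*(-24*w - 8) + a*(64*w^2 + 56*w + 10) - 64*w^2 - 32*w - 4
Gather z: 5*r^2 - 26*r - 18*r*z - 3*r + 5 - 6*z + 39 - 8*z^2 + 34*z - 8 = 5*r^2 - 29*r - 8*z^2 + z*(28 - 18*r) + 36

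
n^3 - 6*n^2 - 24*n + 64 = (n - 8)*(n - 2)*(n + 4)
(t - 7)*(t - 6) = t^2 - 13*t + 42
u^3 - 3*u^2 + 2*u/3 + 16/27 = (u - 8/3)*(u - 2/3)*(u + 1/3)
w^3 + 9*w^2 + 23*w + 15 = (w + 1)*(w + 3)*(w + 5)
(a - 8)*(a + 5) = a^2 - 3*a - 40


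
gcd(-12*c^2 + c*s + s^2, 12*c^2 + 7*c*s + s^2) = 4*c + s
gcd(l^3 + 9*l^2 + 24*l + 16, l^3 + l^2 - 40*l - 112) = l^2 + 8*l + 16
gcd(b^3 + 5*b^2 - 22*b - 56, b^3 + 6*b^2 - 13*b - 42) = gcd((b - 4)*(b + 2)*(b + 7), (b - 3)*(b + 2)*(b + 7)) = b^2 + 9*b + 14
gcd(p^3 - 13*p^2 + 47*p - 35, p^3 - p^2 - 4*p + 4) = p - 1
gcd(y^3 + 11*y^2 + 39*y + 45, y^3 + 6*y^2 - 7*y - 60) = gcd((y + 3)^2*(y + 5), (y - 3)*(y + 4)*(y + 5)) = y + 5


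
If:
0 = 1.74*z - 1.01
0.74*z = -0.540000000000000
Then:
No Solution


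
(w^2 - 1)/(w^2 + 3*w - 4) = (w + 1)/(w + 4)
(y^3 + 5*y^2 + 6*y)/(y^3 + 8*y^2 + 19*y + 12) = y*(y + 2)/(y^2 + 5*y + 4)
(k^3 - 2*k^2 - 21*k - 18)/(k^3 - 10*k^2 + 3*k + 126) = (k + 1)/(k - 7)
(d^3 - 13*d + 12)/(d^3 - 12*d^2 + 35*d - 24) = (d + 4)/(d - 8)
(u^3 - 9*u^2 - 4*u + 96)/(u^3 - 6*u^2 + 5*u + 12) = (u^2 - 5*u - 24)/(u^2 - 2*u - 3)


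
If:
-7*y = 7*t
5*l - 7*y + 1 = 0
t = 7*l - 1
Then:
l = 1/9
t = -2/9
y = 2/9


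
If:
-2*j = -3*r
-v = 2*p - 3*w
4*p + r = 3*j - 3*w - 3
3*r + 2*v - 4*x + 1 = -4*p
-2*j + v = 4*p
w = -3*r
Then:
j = 9/41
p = -12/41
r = 6/41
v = -30/41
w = -18/41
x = -49/164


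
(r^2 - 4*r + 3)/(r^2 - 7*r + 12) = (r - 1)/(r - 4)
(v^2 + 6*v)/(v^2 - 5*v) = (v + 6)/(v - 5)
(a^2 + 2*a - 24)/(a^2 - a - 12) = (a + 6)/(a + 3)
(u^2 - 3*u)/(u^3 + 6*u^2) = (u - 3)/(u*(u + 6))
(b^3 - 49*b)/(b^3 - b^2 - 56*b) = (b - 7)/(b - 8)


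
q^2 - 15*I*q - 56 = (q - 8*I)*(q - 7*I)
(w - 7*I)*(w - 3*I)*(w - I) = w^3 - 11*I*w^2 - 31*w + 21*I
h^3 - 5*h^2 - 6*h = h*(h - 6)*(h + 1)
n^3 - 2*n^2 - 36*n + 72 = (n - 6)*(n - 2)*(n + 6)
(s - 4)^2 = s^2 - 8*s + 16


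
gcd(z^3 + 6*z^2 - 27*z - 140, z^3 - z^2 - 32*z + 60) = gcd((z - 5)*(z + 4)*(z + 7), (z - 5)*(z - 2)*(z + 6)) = z - 5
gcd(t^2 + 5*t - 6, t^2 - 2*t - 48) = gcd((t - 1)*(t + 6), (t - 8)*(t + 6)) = t + 6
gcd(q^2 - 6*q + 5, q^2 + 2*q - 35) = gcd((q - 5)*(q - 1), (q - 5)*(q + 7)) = q - 5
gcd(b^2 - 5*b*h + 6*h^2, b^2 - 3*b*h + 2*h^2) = b - 2*h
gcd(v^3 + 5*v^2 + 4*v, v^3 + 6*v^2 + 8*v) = v^2 + 4*v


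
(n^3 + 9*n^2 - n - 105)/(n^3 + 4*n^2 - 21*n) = (n + 5)/n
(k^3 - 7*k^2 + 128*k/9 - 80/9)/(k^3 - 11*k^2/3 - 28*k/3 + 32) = (9*k^2 - 27*k + 20)/(3*(3*k^2 + k - 24))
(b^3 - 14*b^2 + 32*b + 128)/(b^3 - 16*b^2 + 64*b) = (b + 2)/b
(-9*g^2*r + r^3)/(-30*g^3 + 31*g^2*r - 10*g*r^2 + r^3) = r*(3*g + r)/(10*g^2 - 7*g*r + r^2)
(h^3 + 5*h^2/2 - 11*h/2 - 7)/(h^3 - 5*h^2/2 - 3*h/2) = (-2*h^3 - 5*h^2 + 11*h + 14)/(h*(-2*h^2 + 5*h + 3))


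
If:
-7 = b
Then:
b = -7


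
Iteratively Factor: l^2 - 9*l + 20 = (l - 5)*(l - 4)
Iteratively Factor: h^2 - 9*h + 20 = (h - 5)*(h - 4)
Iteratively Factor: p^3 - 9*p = (p - 3)*(p^2 + 3*p) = p*(p - 3)*(p + 3)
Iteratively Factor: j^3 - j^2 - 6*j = (j + 2)*(j^2 - 3*j) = (j - 3)*(j + 2)*(j)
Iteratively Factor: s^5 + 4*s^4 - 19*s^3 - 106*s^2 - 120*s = (s - 5)*(s^4 + 9*s^3 + 26*s^2 + 24*s) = (s - 5)*(s + 3)*(s^3 + 6*s^2 + 8*s) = (s - 5)*(s + 3)*(s + 4)*(s^2 + 2*s) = (s - 5)*(s + 2)*(s + 3)*(s + 4)*(s)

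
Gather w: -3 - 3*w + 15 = 12 - 3*w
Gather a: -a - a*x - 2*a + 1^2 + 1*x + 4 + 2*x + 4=a*(-x - 3) + 3*x + 9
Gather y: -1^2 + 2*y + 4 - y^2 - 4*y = -y^2 - 2*y + 3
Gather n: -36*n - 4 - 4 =-36*n - 8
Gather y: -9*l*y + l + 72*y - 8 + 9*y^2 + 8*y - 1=l + 9*y^2 + y*(80 - 9*l) - 9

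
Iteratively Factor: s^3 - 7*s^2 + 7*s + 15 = (s + 1)*(s^2 - 8*s + 15) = (s - 3)*(s + 1)*(s - 5)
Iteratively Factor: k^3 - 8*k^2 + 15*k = (k)*(k^2 - 8*k + 15) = k*(k - 3)*(k - 5)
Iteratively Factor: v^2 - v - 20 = (v - 5)*(v + 4)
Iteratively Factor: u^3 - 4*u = (u + 2)*(u^2 - 2*u) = (u - 2)*(u + 2)*(u)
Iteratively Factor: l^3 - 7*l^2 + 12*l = (l)*(l^2 - 7*l + 12) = l*(l - 4)*(l - 3)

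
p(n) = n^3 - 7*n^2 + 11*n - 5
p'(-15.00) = 896.00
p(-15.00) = -5120.00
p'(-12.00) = 611.00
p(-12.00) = -2873.00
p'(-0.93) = 26.61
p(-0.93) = -22.09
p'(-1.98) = 50.48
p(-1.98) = -61.99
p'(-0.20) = 13.92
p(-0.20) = -7.49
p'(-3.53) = 97.80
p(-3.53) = -175.04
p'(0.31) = 6.95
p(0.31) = -2.23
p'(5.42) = 23.25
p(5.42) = 8.21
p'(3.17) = -3.23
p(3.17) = -8.62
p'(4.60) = 10.08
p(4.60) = -5.18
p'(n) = 3*n^2 - 14*n + 11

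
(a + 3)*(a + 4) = a^2 + 7*a + 12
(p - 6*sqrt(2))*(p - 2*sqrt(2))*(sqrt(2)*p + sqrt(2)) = sqrt(2)*p^3 - 16*p^2 + sqrt(2)*p^2 - 16*p + 24*sqrt(2)*p + 24*sqrt(2)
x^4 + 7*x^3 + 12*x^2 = x^2*(x + 3)*(x + 4)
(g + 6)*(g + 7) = g^2 + 13*g + 42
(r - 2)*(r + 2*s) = r^2 + 2*r*s - 2*r - 4*s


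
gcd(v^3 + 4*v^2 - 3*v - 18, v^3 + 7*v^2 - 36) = v^2 + v - 6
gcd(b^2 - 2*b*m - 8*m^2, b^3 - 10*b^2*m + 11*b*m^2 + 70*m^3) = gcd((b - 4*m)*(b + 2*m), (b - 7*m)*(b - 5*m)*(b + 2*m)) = b + 2*m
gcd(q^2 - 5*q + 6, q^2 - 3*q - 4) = 1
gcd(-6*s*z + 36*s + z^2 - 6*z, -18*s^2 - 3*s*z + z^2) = -6*s + z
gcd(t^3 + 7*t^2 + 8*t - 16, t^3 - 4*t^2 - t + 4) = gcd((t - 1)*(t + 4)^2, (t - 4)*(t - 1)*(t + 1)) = t - 1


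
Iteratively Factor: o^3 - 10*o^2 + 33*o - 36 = (o - 4)*(o^2 - 6*o + 9) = (o - 4)*(o - 3)*(o - 3)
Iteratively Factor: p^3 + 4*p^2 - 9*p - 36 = (p - 3)*(p^2 + 7*p + 12) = (p - 3)*(p + 3)*(p + 4)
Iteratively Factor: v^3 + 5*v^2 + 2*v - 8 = (v + 4)*(v^2 + v - 2) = (v + 2)*(v + 4)*(v - 1)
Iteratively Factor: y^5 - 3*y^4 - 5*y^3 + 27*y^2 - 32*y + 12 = (y - 2)*(y^4 - y^3 - 7*y^2 + 13*y - 6) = (y - 2)*(y - 1)*(y^3 - 7*y + 6) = (y - 2)*(y - 1)^2*(y^2 + y - 6) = (y - 2)^2*(y - 1)^2*(y + 3)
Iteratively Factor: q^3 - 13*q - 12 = (q + 1)*(q^2 - q - 12) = (q + 1)*(q + 3)*(q - 4)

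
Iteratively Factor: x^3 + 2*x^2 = (x + 2)*(x^2) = x*(x + 2)*(x)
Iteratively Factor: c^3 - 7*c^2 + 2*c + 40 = (c - 4)*(c^2 - 3*c - 10) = (c - 4)*(c + 2)*(c - 5)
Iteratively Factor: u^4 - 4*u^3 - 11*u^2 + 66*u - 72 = (u - 3)*(u^3 - u^2 - 14*u + 24) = (u - 3)^2*(u^2 + 2*u - 8) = (u - 3)^2*(u + 4)*(u - 2)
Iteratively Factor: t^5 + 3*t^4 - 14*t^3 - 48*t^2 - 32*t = (t + 2)*(t^4 + t^3 - 16*t^2 - 16*t) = (t + 1)*(t + 2)*(t^3 - 16*t) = t*(t + 1)*(t + 2)*(t^2 - 16) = t*(t + 1)*(t + 2)*(t + 4)*(t - 4)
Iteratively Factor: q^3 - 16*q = (q + 4)*(q^2 - 4*q) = (q - 4)*(q + 4)*(q)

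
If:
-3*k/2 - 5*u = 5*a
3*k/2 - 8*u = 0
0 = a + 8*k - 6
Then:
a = -234/601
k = 480/601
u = 90/601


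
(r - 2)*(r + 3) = r^2 + r - 6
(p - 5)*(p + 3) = p^2 - 2*p - 15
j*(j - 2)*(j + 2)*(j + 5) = j^4 + 5*j^3 - 4*j^2 - 20*j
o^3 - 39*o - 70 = (o - 7)*(o + 2)*(o + 5)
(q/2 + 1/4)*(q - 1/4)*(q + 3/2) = q^3/2 + 7*q^2/8 + q/8 - 3/32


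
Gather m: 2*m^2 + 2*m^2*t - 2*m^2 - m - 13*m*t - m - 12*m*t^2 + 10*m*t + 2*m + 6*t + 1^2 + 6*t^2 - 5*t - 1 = 2*m^2*t + m*(-12*t^2 - 3*t) + 6*t^2 + t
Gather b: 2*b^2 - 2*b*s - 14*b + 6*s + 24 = 2*b^2 + b*(-2*s - 14) + 6*s + 24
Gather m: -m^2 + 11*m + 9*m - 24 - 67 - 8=-m^2 + 20*m - 99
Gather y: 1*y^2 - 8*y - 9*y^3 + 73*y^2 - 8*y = -9*y^3 + 74*y^2 - 16*y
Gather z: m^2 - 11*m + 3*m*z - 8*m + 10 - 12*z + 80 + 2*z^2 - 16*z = m^2 - 19*m + 2*z^2 + z*(3*m - 28) + 90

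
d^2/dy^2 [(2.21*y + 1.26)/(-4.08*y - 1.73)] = -10.7508/(4.08*y + 1.73)^3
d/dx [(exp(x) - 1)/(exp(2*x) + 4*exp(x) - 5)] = -exp(x)/(exp(2*x) + 10*exp(x) + 25)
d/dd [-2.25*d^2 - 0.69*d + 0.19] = -4.5*d - 0.69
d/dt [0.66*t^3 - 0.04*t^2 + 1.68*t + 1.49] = 1.98*t^2 - 0.08*t + 1.68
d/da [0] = 0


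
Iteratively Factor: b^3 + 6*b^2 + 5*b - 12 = (b - 1)*(b^2 + 7*b + 12) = (b - 1)*(b + 4)*(b + 3)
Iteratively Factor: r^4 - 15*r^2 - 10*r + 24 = (r - 4)*(r^3 + 4*r^2 + r - 6) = (r - 4)*(r + 3)*(r^2 + r - 2) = (r - 4)*(r - 1)*(r + 3)*(r + 2)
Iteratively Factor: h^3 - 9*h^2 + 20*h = (h)*(h^2 - 9*h + 20) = h*(h - 4)*(h - 5)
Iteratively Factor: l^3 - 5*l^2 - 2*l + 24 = (l - 4)*(l^2 - l - 6) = (l - 4)*(l + 2)*(l - 3)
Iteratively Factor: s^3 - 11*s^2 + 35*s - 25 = (s - 5)*(s^2 - 6*s + 5) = (s - 5)^2*(s - 1)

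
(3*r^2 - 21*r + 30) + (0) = 3*r^2 - 21*r + 30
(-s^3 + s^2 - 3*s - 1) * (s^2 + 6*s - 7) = -s^5 - 5*s^4 + 10*s^3 - 26*s^2 + 15*s + 7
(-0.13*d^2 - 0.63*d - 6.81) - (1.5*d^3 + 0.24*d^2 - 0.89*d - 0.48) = -1.5*d^3 - 0.37*d^2 + 0.26*d - 6.33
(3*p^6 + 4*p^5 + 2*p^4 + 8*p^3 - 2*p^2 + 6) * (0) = 0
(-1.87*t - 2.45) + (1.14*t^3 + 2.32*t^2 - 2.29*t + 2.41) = 1.14*t^3 + 2.32*t^2 - 4.16*t - 0.04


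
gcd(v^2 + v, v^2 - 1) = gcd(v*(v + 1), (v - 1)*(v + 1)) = v + 1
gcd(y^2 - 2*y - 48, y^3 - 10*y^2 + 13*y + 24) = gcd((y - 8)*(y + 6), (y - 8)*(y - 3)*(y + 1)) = y - 8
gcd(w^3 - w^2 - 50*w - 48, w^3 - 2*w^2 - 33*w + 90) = w + 6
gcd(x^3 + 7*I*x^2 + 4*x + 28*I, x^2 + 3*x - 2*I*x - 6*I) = x - 2*I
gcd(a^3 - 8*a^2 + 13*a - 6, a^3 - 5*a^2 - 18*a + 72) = a - 6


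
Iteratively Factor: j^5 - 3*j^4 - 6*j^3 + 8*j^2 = (j - 4)*(j^4 + j^3 - 2*j^2) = j*(j - 4)*(j^3 + j^2 - 2*j) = j^2*(j - 4)*(j^2 + j - 2) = j^2*(j - 4)*(j - 1)*(j + 2)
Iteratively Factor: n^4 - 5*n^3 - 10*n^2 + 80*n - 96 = (n + 4)*(n^3 - 9*n^2 + 26*n - 24) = (n - 2)*(n + 4)*(n^2 - 7*n + 12) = (n - 3)*(n - 2)*(n + 4)*(n - 4)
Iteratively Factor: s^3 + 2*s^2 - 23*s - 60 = (s + 4)*(s^2 - 2*s - 15) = (s - 5)*(s + 4)*(s + 3)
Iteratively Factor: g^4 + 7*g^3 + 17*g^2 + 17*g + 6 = (g + 1)*(g^3 + 6*g^2 + 11*g + 6) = (g + 1)^2*(g^2 + 5*g + 6) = (g + 1)^2*(g + 2)*(g + 3)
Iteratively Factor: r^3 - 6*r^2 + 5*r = (r - 5)*(r^2 - r) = r*(r - 5)*(r - 1)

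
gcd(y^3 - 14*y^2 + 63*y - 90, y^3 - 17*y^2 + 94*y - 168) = y - 6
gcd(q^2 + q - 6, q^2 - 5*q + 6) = q - 2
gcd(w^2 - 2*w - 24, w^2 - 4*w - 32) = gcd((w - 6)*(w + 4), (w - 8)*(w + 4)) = w + 4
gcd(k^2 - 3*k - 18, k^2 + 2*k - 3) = k + 3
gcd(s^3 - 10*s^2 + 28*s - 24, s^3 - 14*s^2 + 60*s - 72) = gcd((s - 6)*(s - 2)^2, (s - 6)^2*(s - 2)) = s^2 - 8*s + 12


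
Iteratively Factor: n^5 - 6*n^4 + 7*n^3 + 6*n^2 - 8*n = (n + 1)*(n^4 - 7*n^3 + 14*n^2 - 8*n) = (n - 1)*(n + 1)*(n^3 - 6*n^2 + 8*n) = (n - 2)*(n - 1)*(n + 1)*(n^2 - 4*n) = (n - 4)*(n - 2)*(n - 1)*(n + 1)*(n)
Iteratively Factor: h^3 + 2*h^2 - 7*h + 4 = (h - 1)*(h^2 + 3*h - 4) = (h - 1)^2*(h + 4)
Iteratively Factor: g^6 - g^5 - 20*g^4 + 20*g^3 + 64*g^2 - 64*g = (g)*(g^5 - g^4 - 20*g^3 + 20*g^2 + 64*g - 64) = g*(g - 1)*(g^4 - 20*g^2 + 64) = g*(g - 4)*(g - 1)*(g^3 + 4*g^2 - 4*g - 16) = g*(g - 4)*(g - 1)*(g + 2)*(g^2 + 2*g - 8) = g*(g - 4)*(g - 2)*(g - 1)*(g + 2)*(g + 4)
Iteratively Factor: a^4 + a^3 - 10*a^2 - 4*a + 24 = (a - 2)*(a^3 + 3*a^2 - 4*a - 12) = (a - 2)*(a + 3)*(a^2 - 4) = (a - 2)*(a + 2)*(a + 3)*(a - 2)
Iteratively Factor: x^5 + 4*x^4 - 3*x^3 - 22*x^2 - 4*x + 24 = (x - 2)*(x^4 + 6*x^3 + 9*x^2 - 4*x - 12) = (x - 2)*(x + 2)*(x^3 + 4*x^2 + x - 6) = (x - 2)*(x + 2)^2*(x^2 + 2*x - 3) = (x - 2)*(x - 1)*(x + 2)^2*(x + 3)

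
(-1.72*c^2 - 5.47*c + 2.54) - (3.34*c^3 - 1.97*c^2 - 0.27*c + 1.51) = -3.34*c^3 + 0.25*c^2 - 5.2*c + 1.03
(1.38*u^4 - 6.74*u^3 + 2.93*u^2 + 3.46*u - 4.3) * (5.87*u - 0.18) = 8.1006*u^5 - 39.8122*u^4 + 18.4123*u^3 + 19.7828*u^2 - 25.8638*u + 0.774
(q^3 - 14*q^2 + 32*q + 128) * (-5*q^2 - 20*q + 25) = -5*q^5 + 50*q^4 + 145*q^3 - 1630*q^2 - 1760*q + 3200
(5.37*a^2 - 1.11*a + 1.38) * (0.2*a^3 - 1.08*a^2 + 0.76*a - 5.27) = 1.074*a^5 - 6.0216*a^4 + 5.556*a^3 - 30.6339*a^2 + 6.8985*a - 7.2726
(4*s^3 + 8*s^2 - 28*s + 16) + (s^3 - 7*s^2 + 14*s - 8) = 5*s^3 + s^2 - 14*s + 8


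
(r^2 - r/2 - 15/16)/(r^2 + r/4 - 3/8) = (4*r - 5)/(2*(2*r - 1))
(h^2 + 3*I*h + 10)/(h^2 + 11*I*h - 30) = (h - 2*I)/(h + 6*I)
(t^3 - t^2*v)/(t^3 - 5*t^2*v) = (t - v)/(t - 5*v)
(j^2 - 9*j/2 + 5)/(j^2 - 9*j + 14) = (j - 5/2)/(j - 7)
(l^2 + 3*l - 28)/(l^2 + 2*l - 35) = (l - 4)/(l - 5)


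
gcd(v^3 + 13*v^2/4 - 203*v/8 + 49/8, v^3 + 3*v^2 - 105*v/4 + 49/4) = v^2 + 7*v/2 - 49/2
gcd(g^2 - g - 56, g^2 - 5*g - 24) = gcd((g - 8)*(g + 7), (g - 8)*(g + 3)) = g - 8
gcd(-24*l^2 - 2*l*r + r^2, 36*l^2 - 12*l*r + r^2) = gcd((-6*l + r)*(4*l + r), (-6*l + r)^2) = -6*l + r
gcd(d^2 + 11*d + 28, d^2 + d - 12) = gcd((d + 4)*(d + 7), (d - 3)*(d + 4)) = d + 4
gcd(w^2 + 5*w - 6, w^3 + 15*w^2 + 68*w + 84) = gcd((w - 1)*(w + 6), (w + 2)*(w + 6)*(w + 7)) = w + 6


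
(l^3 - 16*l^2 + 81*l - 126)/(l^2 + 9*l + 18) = (l^3 - 16*l^2 + 81*l - 126)/(l^2 + 9*l + 18)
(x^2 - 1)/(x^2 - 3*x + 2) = (x + 1)/(x - 2)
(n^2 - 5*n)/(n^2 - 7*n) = (n - 5)/(n - 7)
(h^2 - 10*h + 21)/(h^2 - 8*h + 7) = (h - 3)/(h - 1)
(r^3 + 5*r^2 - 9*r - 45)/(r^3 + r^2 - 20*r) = (r^2 - 9)/(r*(r - 4))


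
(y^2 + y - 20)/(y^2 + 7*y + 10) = (y - 4)/(y + 2)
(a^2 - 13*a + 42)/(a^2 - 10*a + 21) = (a - 6)/(a - 3)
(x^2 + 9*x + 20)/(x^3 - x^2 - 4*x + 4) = (x^2 + 9*x + 20)/(x^3 - x^2 - 4*x + 4)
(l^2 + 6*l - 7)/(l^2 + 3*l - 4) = (l + 7)/(l + 4)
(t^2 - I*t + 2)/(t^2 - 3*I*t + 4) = (t - 2*I)/(t - 4*I)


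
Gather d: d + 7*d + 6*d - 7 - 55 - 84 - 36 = 14*d - 182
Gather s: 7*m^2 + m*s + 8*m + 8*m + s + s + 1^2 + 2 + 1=7*m^2 + 16*m + s*(m + 2) + 4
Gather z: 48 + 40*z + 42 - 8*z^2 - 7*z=-8*z^2 + 33*z + 90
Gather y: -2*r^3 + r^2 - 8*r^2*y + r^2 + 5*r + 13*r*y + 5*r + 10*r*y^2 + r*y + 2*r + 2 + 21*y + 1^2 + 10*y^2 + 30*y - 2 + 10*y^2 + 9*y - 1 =-2*r^3 + 2*r^2 + 12*r + y^2*(10*r + 20) + y*(-8*r^2 + 14*r + 60)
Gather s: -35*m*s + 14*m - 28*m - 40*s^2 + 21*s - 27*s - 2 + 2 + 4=-14*m - 40*s^2 + s*(-35*m - 6) + 4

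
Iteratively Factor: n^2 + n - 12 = (n - 3)*(n + 4)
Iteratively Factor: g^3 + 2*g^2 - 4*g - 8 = (g + 2)*(g^2 - 4) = (g - 2)*(g + 2)*(g + 2)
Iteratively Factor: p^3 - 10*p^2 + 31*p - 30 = (p - 2)*(p^2 - 8*p + 15) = (p - 5)*(p - 2)*(p - 3)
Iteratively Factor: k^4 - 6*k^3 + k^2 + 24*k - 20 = (k + 2)*(k^3 - 8*k^2 + 17*k - 10) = (k - 2)*(k + 2)*(k^2 - 6*k + 5) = (k - 2)*(k - 1)*(k + 2)*(k - 5)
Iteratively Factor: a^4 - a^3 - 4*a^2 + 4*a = (a - 2)*(a^3 + a^2 - 2*a) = (a - 2)*(a + 2)*(a^2 - a) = a*(a - 2)*(a + 2)*(a - 1)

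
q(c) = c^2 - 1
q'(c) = 2*c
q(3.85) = 13.82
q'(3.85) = 7.70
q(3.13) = 8.80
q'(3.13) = 6.26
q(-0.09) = -0.99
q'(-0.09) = -0.18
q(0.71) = -0.50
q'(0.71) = 1.42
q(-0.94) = -0.12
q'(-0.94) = -1.88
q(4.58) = 19.98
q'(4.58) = 9.16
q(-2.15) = 3.62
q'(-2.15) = -4.30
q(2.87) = 7.24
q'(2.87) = 5.74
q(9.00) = 80.00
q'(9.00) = 18.00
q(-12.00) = 143.00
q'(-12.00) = -24.00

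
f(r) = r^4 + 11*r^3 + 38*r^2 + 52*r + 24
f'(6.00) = 2560.00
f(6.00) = 5376.00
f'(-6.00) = -80.00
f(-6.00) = 0.00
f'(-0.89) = 7.68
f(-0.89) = 0.69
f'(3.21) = 768.30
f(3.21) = 1052.49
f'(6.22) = 2764.00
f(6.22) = 5961.45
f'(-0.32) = 30.93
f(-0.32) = 10.90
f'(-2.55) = 6.46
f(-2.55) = -1.62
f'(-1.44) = -0.96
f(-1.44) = -0.63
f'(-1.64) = -1.53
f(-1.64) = -0.36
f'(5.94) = 2506.14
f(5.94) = 5224.02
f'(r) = 4*r^3 + 33*r^2 + 76*r + 52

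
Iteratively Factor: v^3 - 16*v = (v - 4)*(v^2 + 4*v) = v*(v - 4)*(v + 4)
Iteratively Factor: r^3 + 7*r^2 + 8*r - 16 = (r + 4)*(r^2 + 3*r - 4) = (r - 1)*(r + 4)*(r + 4)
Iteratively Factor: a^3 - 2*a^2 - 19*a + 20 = (a - 5)*(a^2 + 3*a - 4) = (a - 5)*(a - 1)*(a + 4)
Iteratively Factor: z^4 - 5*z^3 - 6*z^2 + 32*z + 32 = (z - 4)*(z^3 - z^2 - 10*z - 8) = (z - 4)^2*(z^2 + 3*z + 2) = (z - 4)^2*(z + 2)*(z + 1)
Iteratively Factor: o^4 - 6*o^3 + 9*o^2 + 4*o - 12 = (o - 2)*(o^3 - 4*o^2 + o + 6) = (o - 3)*(o - 2)*(o^2 - o - 2) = (o - 3)*(o - 2)^2*(o + 1)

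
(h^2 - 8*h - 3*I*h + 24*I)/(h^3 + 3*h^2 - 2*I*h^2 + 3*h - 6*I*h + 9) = (h - 8)/(h^2 + h*(3 + I) + 3*I)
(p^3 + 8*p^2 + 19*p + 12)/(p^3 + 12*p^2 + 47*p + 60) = (p + 1)/(p + 5)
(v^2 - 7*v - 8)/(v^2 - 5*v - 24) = (v + 1)/(v + 3)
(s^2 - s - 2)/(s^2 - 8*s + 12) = (s + 1)/(s - 6)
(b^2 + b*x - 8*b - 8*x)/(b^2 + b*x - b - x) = (b - 8)/(b - 1)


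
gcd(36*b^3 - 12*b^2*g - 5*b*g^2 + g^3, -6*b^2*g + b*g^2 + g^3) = 6*b^2 - b*g - g^2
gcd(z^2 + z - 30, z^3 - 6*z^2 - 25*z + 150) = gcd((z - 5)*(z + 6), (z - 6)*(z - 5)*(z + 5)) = z - 5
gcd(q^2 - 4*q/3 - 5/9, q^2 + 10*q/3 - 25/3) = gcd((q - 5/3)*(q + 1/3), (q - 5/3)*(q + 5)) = q - 5/3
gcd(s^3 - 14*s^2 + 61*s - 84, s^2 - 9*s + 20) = s - 4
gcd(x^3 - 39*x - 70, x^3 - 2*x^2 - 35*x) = x^2 - 2*x - 35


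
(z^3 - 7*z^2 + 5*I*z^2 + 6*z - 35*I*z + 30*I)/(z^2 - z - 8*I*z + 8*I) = (z^2 + z*(-6 + 5*I) - 30*I)/(z - 8*I)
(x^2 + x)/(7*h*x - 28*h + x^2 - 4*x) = x*(x + 1)/(7*h*x - 28*h + x^2 - 4*x)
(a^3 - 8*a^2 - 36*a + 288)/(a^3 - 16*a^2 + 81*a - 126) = (a^2 - 2*a - 48)/(a^2 - 10*a + 21)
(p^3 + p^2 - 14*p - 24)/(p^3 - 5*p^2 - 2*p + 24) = (p + 3)/(p - 3)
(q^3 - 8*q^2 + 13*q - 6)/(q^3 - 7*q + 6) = (q^2 - 7*q + 6)/(q^2 + q - 6)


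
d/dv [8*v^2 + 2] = 16*v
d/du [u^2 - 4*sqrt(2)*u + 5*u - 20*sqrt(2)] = 2*u - 4*sqrt(2) + 5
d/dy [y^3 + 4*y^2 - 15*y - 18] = 3*y^2 + 8*y - 15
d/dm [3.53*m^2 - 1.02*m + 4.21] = 7.06*m - 1.02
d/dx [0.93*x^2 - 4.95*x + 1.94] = 1.86*x - 4.95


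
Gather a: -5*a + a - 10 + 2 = -4*a - 8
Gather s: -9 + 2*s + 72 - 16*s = 63 - 14*s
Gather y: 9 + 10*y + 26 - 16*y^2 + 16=-16*y^2 + 10*y + 51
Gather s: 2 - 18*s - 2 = -18*s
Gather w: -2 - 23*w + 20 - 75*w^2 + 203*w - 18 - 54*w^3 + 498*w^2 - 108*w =-54*w^3 + 423*w^2 + 72*w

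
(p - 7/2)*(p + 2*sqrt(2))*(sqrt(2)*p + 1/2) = sqrt(2)*p^3 - 7*sqrt(2)*p^2/2 + 9*p^2/2 - 63*p/4 + sqrt(2)*p - 7*sqrt(2)/2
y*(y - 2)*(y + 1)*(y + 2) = y^4 + y^3 - 4*y^2 - 4*y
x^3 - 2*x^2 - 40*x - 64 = (x - 8)*(x + 2)*(x + 4)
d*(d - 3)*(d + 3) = d^3 - 9*d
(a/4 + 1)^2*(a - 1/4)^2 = a^4/16 + 15*a^3/32 + 193*a^2/256 - 15*a/32 + 1/16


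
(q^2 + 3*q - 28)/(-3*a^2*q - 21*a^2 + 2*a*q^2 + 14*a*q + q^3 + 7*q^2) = (q - 4)/(-3*a^2 + 2*a*q + q^2)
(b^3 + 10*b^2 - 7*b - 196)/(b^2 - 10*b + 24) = (b^2 + 14*b + 49)/(b - 6)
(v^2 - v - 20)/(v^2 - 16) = (v - 5)/(v - 4)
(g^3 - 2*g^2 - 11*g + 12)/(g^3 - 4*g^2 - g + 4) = (g + 3)/(g + 1)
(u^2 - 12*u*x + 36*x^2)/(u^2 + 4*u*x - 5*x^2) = (u^2 - 12*u*x + 36*x^2)/(u^2 + 4*u*x - 5*x^2)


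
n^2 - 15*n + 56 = (n - 8)*(n - 7)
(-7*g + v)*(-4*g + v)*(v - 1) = 28*g^2*v - 28*g^2 - 11*g*v^2 + 11*g*v + v^3 - v^2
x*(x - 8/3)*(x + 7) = x^3 + 13*x^2/3 - 56*x/3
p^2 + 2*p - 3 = (p - 1)*(p + 3)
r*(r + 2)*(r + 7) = r^3 + 9*r^2 + 14*r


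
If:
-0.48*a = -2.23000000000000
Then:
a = 4.65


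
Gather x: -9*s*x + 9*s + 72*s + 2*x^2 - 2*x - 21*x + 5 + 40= 81*s + 2*x^2 + x*(-9*s - 23) + 45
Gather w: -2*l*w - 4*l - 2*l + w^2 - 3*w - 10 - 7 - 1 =-6*l + w^2 + w*(-2*l - 3) - 18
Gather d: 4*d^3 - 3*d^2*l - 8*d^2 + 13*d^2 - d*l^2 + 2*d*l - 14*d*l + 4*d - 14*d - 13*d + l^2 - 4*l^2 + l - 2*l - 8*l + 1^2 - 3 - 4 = 4*d^3 + d^2*(5 - 3*l) + d*(-l^2 - 12*l - 23) - 3*l^2 - 9*l - 6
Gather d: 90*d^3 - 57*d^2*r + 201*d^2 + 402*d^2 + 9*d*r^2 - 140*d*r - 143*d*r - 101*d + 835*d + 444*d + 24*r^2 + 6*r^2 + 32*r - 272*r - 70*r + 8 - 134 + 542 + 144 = 90*d^3 + d^2*(603 - 57*r) + d*(9*r^2 - 283*r + 1178) + 30*r^2 - 310*r + 560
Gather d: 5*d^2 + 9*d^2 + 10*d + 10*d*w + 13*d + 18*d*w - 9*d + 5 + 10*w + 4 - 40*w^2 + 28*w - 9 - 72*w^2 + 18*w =14*d^2 + d*(28*w + 14) - 112*w^2 + 56*w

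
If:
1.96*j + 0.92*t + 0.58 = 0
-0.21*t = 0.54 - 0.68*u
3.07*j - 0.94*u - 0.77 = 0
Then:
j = 0.36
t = -1.40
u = 0.36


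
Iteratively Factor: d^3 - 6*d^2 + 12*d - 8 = (d - 2)*(d^2 - 4*d + 4) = (d - 2)^2*(d - 2)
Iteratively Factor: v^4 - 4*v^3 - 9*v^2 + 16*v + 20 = (v + 2)*(v^3 - 6*v^2 + 3*v + 10) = (v - 5)*(v + 2)*(v^2 - v - 2) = (v - 5)*(v - 2)*(v + 2)*(v + 1)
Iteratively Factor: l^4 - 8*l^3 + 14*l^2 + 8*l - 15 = (l - 5)*(l^3 - 3*l^2 - l + 3) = (l - 5)*(l - 1)*(l^2 - 2*l - 3) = (l - 5)*(l - 3)*(l - 1)*(l + 1)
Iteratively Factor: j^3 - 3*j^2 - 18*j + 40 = (j - 5)*(j^2 + 2*j - 8) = (j - 5)*(j + 4)*(j - 2)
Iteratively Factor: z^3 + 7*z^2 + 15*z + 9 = (z + 1)*(z^2 + 6*z + 9) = (z + 1)*(z + 3)*(z + 3)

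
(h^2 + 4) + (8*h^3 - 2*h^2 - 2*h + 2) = 8*h^3 - h^2 - 2*h + 6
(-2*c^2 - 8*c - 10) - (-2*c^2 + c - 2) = -9*c - 8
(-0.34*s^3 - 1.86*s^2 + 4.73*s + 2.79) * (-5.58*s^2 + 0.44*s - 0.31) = 1.8972*s^5 + 10.2292*s^4 - 27.1064*s^3 - 12.9104*s^2 - 0.2387*s - 0.8649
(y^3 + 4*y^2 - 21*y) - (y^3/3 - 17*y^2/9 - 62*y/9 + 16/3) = 2*y^3/3 + 53*y^2/9 - 127*y/9 - 16/3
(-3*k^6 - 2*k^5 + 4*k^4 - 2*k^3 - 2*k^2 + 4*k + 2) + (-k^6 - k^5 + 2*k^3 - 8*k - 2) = -4*k^6 - 3*k^5 + 4*k^4 - 2*k^2 - 4*k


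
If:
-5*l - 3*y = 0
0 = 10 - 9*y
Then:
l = -2/3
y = 10/9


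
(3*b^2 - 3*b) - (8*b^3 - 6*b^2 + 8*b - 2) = -8*b^3 + 9*b^2 - 11*b + 2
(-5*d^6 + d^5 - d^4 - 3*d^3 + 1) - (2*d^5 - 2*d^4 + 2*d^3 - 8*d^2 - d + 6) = -5*d^6 - d^5 + d^4 - 5*d^3 + 8*d^2 + d - 5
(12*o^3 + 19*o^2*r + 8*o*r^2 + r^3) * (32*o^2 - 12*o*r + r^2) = 384*o^5 + 464*o^4*r + 40*o^3*r^2 - 45*o^2*r^3 - 4*o*r^4 + r^5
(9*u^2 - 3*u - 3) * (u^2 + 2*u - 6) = 9*u^4 + 15*u^3 - 63*u^2 + 12*u + 18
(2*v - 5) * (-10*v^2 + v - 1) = -20*v^3 + 52*v^2 - 7*v + 5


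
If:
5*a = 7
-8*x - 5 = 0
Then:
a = 7/5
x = -5/8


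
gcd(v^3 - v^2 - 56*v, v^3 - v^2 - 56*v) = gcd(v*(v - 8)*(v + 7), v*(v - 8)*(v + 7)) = v^3 - v^2 - 56*v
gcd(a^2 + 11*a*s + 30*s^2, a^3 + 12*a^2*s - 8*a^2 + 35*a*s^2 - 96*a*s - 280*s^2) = a + 5*s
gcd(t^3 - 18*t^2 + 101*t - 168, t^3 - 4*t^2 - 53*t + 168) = t^2 - 11*t + 24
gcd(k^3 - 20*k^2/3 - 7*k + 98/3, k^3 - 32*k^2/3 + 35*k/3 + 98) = k^2 - 14*k/3 - 49/3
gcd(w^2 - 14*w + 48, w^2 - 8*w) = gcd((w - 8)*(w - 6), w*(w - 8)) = w - 8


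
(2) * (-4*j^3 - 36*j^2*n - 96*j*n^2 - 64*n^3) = -8*j^3 - 72*j^2*n - 192*j*n^2 - 128*n^3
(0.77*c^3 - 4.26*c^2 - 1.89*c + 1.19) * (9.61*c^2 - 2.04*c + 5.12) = 7.3997*c^5 - 42.5094*c^4 - 5.5301*c^3 - 6.5197*c^2 - 12.1044*c + 6.0928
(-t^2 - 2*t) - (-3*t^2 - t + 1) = 2*t^2 - t - 1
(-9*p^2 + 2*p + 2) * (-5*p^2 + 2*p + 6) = 45*p^4 - 28*p^3 - 60*p^2 + 16*p + 12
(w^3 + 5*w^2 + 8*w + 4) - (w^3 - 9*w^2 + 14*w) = 14*w^2 - 6*w + 4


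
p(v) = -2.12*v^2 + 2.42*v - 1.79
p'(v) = 2.42 - 4.24*v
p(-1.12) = -7.16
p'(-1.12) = 7.17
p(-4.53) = -56.26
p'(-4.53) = 21.63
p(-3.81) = -41.78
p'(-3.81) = 18.57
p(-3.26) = -32.21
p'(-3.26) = 16.24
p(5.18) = -46.14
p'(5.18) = -19.54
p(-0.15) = -2.20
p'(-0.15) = 3.06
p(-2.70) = -23.78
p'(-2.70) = 13.87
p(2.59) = -9.74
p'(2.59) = -8.56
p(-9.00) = -195.29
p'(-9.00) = 40.58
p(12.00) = -278.03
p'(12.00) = -48.46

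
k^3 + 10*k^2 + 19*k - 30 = (k - 1)*(k + 5)*(k + 6)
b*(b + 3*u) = b^2 + 3*b*u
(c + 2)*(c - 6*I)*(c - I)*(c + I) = c^4 + 2*c^3 - 6*I*c^3 + c^2 - 12*I*c^2 + 2*c - 6*I*c - 12*I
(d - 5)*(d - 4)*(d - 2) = d^3 - 11*d^2 + 38*d - 40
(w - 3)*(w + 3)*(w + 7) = w^3 + 7*w^2 - 9*w - 63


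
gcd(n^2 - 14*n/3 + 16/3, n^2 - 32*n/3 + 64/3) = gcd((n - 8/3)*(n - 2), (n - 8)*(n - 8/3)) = n - 8/3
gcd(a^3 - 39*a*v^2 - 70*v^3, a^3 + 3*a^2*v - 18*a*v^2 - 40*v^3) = a^2 + 7*a*v + 10*v^2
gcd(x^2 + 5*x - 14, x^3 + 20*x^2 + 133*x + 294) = x + 7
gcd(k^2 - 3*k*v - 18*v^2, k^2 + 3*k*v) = k + 3*v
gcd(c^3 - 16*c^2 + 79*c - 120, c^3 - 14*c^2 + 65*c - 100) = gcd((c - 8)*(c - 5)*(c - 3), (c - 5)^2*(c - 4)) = c - 5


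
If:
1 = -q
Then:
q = -1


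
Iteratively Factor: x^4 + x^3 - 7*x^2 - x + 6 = (x + 1)*(x^3 - 7*x + 6) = (x - 2)*(x + 1)*(x^2 + 2*x - 3) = (x - 2)*(x + 1)*(x + 3)*(x - 1)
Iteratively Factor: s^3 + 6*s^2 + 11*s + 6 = (s + 2)*(s^2 + 4*s + 3) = (s + 1)*(s + 2)*(s + 3)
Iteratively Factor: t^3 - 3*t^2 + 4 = (t + 1)*(t^2 - 4*t + 4) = (t - 2)*(t + 1)*(t - 2)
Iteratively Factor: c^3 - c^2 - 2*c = (c - 2)*(c^2 + c) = c*(c - 2)*(c + 1)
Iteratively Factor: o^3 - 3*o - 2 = (o - 2)*(o^2 + 2*o + 1) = (o - 2)*(o + 1)*(o + 1)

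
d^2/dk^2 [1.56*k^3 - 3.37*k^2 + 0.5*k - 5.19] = 9.36*k - 6.74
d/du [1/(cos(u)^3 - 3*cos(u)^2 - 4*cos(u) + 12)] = (3*cos(u)^2 - 6*cos(u) - 4)*sin(u)/(cos(u)^3 - 3*cos(u)^2 - 4*cos(u) + 12)^2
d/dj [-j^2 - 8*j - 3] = -2*j - 8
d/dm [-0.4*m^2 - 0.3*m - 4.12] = -0.8*m - 0.3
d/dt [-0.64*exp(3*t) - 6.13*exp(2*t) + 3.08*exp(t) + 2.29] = (-1.92*exp(2*t) - 12.26*exp(t) + 3.08)*exp(t)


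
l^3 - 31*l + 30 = (l - 5)*(l - 1)*(l + 6)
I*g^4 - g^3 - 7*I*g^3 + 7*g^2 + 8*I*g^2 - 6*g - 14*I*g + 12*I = (g - 6)*(g - I)*(g + 2*I)*(I*g - I)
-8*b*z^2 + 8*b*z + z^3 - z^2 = z*(-8*b + z)*(z - 1)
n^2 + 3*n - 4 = (n - 1)*(n + 4)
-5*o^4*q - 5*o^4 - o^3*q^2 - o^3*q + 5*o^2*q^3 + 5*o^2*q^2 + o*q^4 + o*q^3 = (-o + q)*(o + q)*(5*o + q)*(o*q + o)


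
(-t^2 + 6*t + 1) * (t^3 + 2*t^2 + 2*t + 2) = -t^5 + 4*t^4 + 11*t^3 + 12*t^2 + 14*t + 2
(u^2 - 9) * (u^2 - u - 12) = u^4 - u^3 - 21*u^2 + 9*u + 108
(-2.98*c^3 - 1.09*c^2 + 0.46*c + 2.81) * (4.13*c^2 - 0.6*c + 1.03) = -12.3074*c^5 - 2.7137*c^4 - 0.5156*c^3 + 10.2066*c^2 - 1.2122*c + 2.8943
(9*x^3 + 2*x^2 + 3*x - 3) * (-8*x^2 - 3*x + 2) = -72*x^5 - 43*x^4 - 12*x^3 + 19*x^2 + 15*x - 6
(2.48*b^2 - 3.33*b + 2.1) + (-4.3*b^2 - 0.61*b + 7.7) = -1.82*b^2 - 3.94*b + 9.8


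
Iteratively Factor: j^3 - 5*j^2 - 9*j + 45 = (j + 3)*(j^2 - 8*j + 15) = (j - 3)*(j + 3)*(j - 5)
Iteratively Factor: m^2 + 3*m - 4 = (m + 4)*(m - 1)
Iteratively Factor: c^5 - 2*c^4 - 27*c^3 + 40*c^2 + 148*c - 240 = (c + 3)*(c^4 - 5*c^3 - 12*c^2 + 76*c - 80) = (c - 2)*(c + 3)*(c^3 - 3*c^2 - 18*c + 40) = (c - 5)*(c - 2)*(c + 3)*(c^2 + 2*c - 8) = (c - 5)*(c - 2)^2*(c + 3)*(c + 4)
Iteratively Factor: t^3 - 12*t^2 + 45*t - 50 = (t - 2)*(t^2 - 10*t + 25) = (t - 5)*(t - 2)*(t - 5)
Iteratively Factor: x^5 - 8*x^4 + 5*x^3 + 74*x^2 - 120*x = (x - 2)*(x^4 - 6*x^3 - 7*x^2 + 60*x) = x*(x - 2)*(x^3 - 6*x^2 - 7*x + 60) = x*(x - 2)*(x + 3)*(x^2 - 9*x + 20) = x*(x - 4)*(x - 2)*(x + 3)*(x - 5)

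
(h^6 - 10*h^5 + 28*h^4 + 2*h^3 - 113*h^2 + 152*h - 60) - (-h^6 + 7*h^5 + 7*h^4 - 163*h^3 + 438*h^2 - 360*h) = 2*h^6 - 17*h^5 + 21*h^4 + 165*h^3 - 551*h^2 + 512*h - 60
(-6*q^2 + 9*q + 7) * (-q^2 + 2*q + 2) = 6*q^4 - 21*q^3 - q^2 + 32*q + 14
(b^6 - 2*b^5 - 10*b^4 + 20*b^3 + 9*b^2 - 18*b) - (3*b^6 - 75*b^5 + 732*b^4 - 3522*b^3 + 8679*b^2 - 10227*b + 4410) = -2*b^6 + 73*b^5 - 742*b^4 + 3542*b^3 - 8670*b^2 + 10209*b - 4410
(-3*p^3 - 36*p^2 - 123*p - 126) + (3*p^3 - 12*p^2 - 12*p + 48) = -48*p^2 - 135*p - 78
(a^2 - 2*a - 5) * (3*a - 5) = 3*a^3 - 11*a^2 - 5*a + 25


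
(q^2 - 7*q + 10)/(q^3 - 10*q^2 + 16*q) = (q - 5)/(q*(q - 8))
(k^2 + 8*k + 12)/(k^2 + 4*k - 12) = (k + 2)/(k - 2)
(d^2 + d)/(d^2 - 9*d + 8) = d*(d + 1)/(d^2 - 9*d + 8)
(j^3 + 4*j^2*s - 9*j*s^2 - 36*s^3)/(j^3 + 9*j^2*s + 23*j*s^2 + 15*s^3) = (j^2 + j*s - 12*s^2)/(j^2 + 6*j*s + 5*s^2)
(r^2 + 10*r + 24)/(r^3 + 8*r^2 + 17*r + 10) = (r^2 + 10*r + 24)/(r^3 + 8*r^2 + 17*r + 10)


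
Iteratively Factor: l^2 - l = (l - 1)*(l)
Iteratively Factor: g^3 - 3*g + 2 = (g + 2)*(g^2 - 2*g + 1) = (g - 1)*(g + 2)*(g - 1)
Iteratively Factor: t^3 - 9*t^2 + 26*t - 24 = (t - 4)*(t^2 - 5*t + 6) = (t - 4)*(t - 3)*(t - 2)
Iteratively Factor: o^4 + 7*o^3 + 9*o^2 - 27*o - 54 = (o - 2)*(o^3 + 9*o^2 + 27*o + 27) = (o - 2)*(o + 3)*(o^2 + 6*o + 9) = (o - 2)*(o + 3)^2*(o + 3)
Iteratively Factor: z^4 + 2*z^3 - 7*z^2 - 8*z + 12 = (z - 2)*(z^3 + 4*z^2 + z - 6) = (z - 2)*(z + 2)*(z^2 + 2*z - 3) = (z - 2)*(z + 2)*(z + 3)*(z - 1)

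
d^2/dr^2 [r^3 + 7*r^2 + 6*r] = 6*r + 14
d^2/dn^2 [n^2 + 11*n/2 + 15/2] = 2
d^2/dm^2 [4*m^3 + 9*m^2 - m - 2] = 24*m + 18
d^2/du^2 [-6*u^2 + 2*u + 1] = -12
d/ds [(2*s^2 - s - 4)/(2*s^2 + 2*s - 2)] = (3*s^2 + 4*s + 5)/(2*(s^4 + 2*s^3 - s^2 - 2*s + 1))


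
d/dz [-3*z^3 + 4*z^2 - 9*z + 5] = -9*z^2 + 8*z - 9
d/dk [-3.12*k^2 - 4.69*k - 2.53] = -6.24*k - 4.69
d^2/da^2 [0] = 0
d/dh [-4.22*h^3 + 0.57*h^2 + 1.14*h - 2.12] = -12.66*h^2 + 1.14*h + 1.14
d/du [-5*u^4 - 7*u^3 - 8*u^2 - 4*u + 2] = -20*u^3 - 21*u^2 - 16*u - 4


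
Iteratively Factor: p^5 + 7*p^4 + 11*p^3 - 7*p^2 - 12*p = (p + 1)*(p^4 + 6*p^3 + 5*p^2 - 12*p) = (p + 1)*(p + 3)*(p^3 + 3*p^2 - 4*p) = p*(p + 1)*(p + 3)*(p^2 + 3*p - 4) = p*(p - 1)*(p + 1)*(p + 3)*(p + 4)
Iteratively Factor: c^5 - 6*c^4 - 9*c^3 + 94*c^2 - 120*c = (c)*(c^4 - 6*c^3 - 9*c^2 + 94*c - 120) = c*(c - 3)*(c^3 - 3*c^2 - 18*c + 40) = c*(c - 3)*(c + 4)*(c^2 - 7*c + 10) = c*(c - 5)*(c - 3)*(c + 4)*(c - 2)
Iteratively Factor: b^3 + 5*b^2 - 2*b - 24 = (b + 3)*(b^2 + 2*b - 8) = (b + 3)*(b + 4)*(b - 2)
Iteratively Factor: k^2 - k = (k)*(k - 1)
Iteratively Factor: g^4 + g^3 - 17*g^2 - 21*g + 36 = (g + 3)*(g^3 - 2*g^2 - 11*g + 12) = (g + 3)^2*(g^2 - 5*g + 4) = (g - 4)*(g + 3)^2*(g - 1)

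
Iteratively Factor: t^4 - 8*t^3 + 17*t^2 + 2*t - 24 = (t + 1)*(t^3 - 9*t^2 + 26*t - 24) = (t - 4)*(t + 1)*(t^2 - 5*t + 6) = (t - 4)*(t - 3)*(t + 1)*(t - 2)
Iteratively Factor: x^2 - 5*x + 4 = (x - 1)*(x - 4)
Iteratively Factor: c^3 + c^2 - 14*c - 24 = (c - 4)*(c^2 + 5*c + 6) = (c - 4)*(c + 3)*(c + 2)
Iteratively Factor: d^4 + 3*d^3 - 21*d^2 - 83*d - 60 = (d + 1)*(d^3 + 2*d^2 - 23*d - 60) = (d - 5)*(d + 1)*(d^2 + 7*d + 12) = (d - 5)*(d + 1)*(d + 4)*(d + 3)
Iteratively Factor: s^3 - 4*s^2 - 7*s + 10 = (s + 2)*(s^2 - 6*s + 5) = (s - 1)*(s + 2)*(s - 5)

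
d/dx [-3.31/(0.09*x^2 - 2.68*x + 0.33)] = (0.5958*x - 8.8708)/(0.09*x^2 - 2.68*x + 0.33)^2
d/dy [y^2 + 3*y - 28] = 2*y + 3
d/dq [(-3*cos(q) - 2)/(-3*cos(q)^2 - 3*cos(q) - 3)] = (-3*sin(q)^2 + 4*cos(q) + 2)*sin(q)/(3*(cos(q)^2 + cos(q) + 1)^2)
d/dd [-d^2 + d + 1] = 1 - 2*d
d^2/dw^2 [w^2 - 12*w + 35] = 2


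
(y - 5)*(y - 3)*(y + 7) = y^3 - y^2 - 41*y + 105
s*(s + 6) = s^2 + 6*s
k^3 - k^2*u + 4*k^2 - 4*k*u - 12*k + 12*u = (k - 2)*(k + 6)*(k - u)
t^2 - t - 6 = (t - 3)*(t + 2)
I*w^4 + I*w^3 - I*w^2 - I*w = w*(w - 1)*(w + 1)*(I*w + I)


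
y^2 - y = y*(y - 1)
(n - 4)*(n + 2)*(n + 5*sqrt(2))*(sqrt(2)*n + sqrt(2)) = sqrt(2)*n^4 - sqrt(2)*n^3 + 10*n^3 - 10*sqrt(2)*n^2 - 10*n^2 - 100*n - 8*sqrt(2)*n - 80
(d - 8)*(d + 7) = d^2 - d - 56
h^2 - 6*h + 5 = (h - 5)*(h - 1)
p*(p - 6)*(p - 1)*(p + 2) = p^4 - 5*p^3 - 8*p^2 + 12*p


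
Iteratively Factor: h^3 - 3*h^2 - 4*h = (h)*(h^2 - 3*h - 4) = h*(h + 1)*(h - 4)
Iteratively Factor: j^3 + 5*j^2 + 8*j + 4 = (j + 2)*(j^2 + 3*j + 2) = (j + 1)*(j + 2)*(j + 2)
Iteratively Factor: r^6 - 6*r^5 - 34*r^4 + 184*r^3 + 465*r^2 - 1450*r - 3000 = (r - 5)*(r^5 - r^4 - 39*r^3 - 11*r^2 + 410*r + 600) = (r - 5)*(r + 2)*(r^4 - 3*r^3 - 33*r^2 + 55*r + 300) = (r - 5)^2*(r + 2)*(r^3 + 2*r^2 - 23*r - 60) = (r - 5)^3*(r + 2)*(r^2 + 7*r + 12) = (r - 5)^3*(r + 2)*(r + 4)*(r + 3)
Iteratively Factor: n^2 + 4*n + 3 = (n + 1)*(n + 3)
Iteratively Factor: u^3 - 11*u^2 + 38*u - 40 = (u - 2)*(u^2 - 9*u + 20) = (u - 5)*(u - 2)*(u - 4)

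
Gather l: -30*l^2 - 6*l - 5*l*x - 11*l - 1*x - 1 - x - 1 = -30*l^2 + l*(-5*x - 17) - 2*x - 2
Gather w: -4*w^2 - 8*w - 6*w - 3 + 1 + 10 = -4*w^2 - 14*w + 8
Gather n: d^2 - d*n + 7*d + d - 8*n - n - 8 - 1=d^2 + 8*d + n*(-d - 9) - 9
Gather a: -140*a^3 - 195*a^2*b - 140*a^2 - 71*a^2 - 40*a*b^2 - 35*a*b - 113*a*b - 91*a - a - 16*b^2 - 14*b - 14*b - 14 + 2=-140*a^3 + a^2*(-195*b - 211) + a*(-40*b^2 - 148*b - 92) - 16*b^2 - 28*b - 12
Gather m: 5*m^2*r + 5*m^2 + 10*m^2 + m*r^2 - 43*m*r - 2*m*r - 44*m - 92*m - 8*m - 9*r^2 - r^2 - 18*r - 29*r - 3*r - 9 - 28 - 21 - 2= m^2*(5*r + 15) + m*(r^2 - 45*r - 144) - 10*r^2 - 50*r - 60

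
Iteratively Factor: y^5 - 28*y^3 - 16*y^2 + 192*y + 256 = (y - 4)*(y^4 + 4*y^3 - 12*y^2 - 64*y - 64) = (y - 4)*(y + 2)*(y^3 + 2*y^2 - 16*y - 32) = (y - 4)*(y + 2)^2*(y^2 - 16) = (y - 4)*(y + 2)^2*(y + 4)*(y - 4)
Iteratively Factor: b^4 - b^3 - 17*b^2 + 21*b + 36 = (b - 3)*(b^3 + 2*b^2 - 11*b - 12) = (b - 3)^2*(b^2 + 5*b + 4) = (b - 3)^2*(b + 4)*(b + 1)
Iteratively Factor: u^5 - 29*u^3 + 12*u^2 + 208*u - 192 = (u - 4)*(u^4 + 4*u^3 - 13*u^2 - 40*u + 48) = (u - 4)*(u + 4)*(u^3 - 13*u + 12) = (u - 4)*(u - 3)*(u + 4)*(u^2 + 3*u - 4) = (u - 4)*(u - 3)*(u - 1)*(u + 4)*(u + 4)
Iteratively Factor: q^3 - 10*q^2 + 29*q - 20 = (q - 4)*(q^2 - 6*q + 5) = (q - 4)*(q - 1)*(q - 5)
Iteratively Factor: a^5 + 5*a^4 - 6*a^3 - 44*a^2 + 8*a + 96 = (a + 3)*(a^4 + 2*a^3 - 12*a^2 - 8*a + 32) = (a + 3)*(a + 4)*(a^3 - 2*a^2 - 4*a + 8) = (a + 2)*(a + 3)*(a + 4)*(a^2 - 4*a + 4) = (a - 2)*(a + 2)*(a + 3)*(a + 4)*(a - 2)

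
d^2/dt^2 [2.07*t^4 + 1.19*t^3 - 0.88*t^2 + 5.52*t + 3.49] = 24.84*t^2 + 7.14*t - 1.76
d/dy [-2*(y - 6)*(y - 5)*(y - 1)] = -6*y^2 + 48*y - 82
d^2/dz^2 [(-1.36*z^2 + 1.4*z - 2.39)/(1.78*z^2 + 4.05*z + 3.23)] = (-7.105427357601e-15*z^4 + 28.48*z^3 + 1.48024799999999*z^2 - 151.67202*z - 115.927506)/(5.639752*z^6 + 38.49606*z^5 + 118.291146*z^4 + 206.140545*z^3 + 214.651911*z^2 + 126.759735*z + 33.698267)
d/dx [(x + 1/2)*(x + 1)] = 2*x + 3/2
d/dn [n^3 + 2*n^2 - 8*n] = 3*n^2 + 4*n - 8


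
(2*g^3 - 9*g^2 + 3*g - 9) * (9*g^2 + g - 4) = 18*g^5 - 79*g^4 + 10*g^3 - 42*g^2 - 21*g + 36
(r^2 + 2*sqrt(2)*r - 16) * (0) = 0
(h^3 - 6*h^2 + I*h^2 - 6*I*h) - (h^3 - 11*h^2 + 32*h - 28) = 5*h^2 + I*h^2 - 32*h - 6*I*h + 28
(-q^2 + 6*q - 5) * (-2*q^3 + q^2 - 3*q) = 2*q^5 - 13*q^4 + 19*q^3 - 23*q^2 + 15*q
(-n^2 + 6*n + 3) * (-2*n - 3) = 2*n^3 - 9*n^2 - 24*n - 9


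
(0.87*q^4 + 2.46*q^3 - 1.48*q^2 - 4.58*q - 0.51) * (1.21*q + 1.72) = 1.0527*q^5 + 4.473*q^4 + 2.4404*q^3 - 8.0874*q^2 - 8.4947*q - 0.8772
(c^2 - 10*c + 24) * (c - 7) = c^3 - 17*c^2 + 94*c - 168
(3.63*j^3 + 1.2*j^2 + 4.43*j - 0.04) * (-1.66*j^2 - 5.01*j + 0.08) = -6.0258*j^5 - 20.1783*j^4 - 13.0754*j^3 - 22.0319*j^2 + 0.5548*j - 0.0032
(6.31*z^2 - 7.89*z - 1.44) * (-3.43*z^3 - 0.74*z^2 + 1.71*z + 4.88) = -21.6433*z^5 + 22.3933*z^4 + 21.5679*z^3 + 18.3665*z^2 - 40.9656*z - 7.0272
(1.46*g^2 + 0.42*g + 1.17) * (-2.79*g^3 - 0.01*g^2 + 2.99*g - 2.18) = -4.0734*g^5 - 1.1864*g^4 + 1.0969*g^3 - 1.9387*g^2 + 2.5827*g - 2.5506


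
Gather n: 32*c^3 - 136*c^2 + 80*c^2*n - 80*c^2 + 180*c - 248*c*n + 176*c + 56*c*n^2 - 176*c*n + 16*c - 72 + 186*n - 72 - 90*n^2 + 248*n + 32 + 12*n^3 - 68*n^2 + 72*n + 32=32*c^3 - 216*c^2 + 372*c + 12*n^3 + n^2*(56*c - 158) + n*(80*c^2 - 424*c + 506) - 80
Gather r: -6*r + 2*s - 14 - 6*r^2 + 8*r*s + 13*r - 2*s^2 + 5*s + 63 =-6*r^2 + r*(8*s + 7) - 2*s^2 + 7*s + 49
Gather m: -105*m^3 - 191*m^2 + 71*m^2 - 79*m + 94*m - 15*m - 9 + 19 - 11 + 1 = -105*m^3 - 120*m^2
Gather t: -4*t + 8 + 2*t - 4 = 4 - 2*t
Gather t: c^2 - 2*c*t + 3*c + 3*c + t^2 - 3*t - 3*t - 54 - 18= c^2 + 6*c + t^2 + t*(-2*c - 6) - 72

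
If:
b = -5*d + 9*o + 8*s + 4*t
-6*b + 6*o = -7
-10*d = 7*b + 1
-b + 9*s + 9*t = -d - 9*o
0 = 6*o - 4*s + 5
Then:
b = 656/1283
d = -1175/2566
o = -5045/7698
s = 685/2566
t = 1273/2566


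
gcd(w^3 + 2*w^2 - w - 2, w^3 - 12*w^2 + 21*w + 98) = w + 2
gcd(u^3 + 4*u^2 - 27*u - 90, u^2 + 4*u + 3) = u + 3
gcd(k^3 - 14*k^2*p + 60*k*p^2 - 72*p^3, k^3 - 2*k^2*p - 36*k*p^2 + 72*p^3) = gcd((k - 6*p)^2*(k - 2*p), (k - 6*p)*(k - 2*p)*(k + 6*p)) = k^2 - 8*k*p + 12*p^2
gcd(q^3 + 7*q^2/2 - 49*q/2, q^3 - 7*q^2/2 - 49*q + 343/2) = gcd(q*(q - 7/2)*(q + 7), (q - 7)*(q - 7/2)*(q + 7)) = q^2 + 7*q/2 - 49/2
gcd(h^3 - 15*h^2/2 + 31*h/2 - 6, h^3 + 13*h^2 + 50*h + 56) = 1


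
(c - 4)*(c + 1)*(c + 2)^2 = c^4 + c^3 - 12*c^2 - 28*c - 16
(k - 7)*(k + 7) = k^2 - 49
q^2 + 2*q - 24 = (q - 4)*(q + 6)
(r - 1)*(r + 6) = r^2 + 5*r - 6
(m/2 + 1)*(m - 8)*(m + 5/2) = m^3/2 - 7*m^2/4 - 31*m/2 - 20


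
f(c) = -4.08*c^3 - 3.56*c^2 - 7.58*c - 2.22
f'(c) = -12.24*c^2 - 7.12*c - 7.58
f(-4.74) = 388.23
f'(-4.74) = -248.83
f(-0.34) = 0.11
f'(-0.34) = -6.57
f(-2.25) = 43.29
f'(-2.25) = -53.52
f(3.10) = -181.48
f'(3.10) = -147.28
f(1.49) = -34.91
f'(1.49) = -45.36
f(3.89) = -325.74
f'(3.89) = -220.49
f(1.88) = -56.16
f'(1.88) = -64.23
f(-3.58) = 166.49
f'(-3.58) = -138.96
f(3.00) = -167.16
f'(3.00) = -139.10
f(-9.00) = 2751.96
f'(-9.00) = -934.94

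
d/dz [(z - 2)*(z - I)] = 2*z - 2 - I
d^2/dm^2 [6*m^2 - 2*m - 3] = 12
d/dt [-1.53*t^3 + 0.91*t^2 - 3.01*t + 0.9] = -4.59*t^2 + 1.82*t - 3.01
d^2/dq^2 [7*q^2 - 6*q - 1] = 14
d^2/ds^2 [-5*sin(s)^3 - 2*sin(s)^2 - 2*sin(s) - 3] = 45*sin(s)^3 + 8*sin(s)^2 - 28*sin(s) - 4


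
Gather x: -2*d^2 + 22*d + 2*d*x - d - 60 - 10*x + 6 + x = -2*d^2 + 21*d + x*(2*d - 9) - 54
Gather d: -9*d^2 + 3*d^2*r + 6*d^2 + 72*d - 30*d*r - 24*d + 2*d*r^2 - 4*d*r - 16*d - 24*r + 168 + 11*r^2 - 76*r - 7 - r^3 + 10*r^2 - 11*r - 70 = d^2*(3*r - 3) + d*(2*r^2 - 34*r + 32) - r^3 + 21*r^2 - 111*r + 91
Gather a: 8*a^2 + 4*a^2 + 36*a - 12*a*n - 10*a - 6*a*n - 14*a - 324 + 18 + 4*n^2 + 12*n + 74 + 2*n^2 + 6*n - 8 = 12*a^2 + a*(12 - 18*n) + 6*n^2 + 18*n - 240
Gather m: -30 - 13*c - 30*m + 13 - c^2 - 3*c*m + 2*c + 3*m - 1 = -c^2 - 11*c + m*(-3*c - 27) - 18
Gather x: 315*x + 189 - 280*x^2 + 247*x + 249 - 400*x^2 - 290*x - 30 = -680*x^2 + 272*x + 408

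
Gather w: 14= 14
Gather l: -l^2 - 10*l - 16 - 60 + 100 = -l^2 - 10*l + 24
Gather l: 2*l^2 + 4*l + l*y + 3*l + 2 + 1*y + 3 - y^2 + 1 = 2*l^2 + l*(y + 7) - y^2 + y + 6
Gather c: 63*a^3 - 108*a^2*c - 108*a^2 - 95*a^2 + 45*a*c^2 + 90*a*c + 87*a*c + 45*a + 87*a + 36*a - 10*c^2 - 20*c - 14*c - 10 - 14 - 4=63*a^3 - 203*a^2 + 168*a + c^2*(45*a - 10) + c*(-108*a^2 + 177*a - 34) - 28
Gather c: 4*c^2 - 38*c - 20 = 4*c^2 - 38*c - 20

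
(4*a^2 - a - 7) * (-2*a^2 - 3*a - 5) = -8*a^4 - 10*a^3 - 3*a^2 + 26*a + 35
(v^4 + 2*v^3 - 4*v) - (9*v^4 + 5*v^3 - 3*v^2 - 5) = -8*v^4 - 3*v^3 + 3*v^2 - 4*v + 5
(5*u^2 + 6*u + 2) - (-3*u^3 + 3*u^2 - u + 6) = 3*u^3 + 2*u^2 + 7*u - 4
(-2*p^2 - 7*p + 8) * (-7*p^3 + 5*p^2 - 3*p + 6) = 14*p^5 + 39*p^4 - 85*p^3 + 49*p^2 - 66*p + 48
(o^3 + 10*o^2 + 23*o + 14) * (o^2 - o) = o^5 + 9*o^4 + 13*o^3 - 9*o^2 - 14*o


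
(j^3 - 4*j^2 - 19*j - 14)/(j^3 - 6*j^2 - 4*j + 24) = (j^2 - 6*j - 7)/(j^2 - 8*j + 12)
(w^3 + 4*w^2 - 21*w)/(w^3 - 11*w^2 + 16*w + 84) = w*(w^2 + 4*w - 21)/(w^3 - 11*w^2 + 16*w + 84)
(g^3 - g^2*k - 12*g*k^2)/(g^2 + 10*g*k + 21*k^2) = g*(g - 4*k)/(g + 7*k)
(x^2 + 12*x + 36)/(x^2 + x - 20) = (x^2 + 12*x + 36)/(x^2 + x - 20)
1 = 1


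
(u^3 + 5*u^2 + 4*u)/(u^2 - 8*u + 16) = u*(u^2 + 5*u + 4)/(u^2 - 8*u + 16)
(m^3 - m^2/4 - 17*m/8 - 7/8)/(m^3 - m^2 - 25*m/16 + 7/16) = 2*(2*m + 1)/(4*m - 1)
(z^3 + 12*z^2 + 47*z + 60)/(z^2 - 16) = (z^2 + 8*z + 15)/(z - 4)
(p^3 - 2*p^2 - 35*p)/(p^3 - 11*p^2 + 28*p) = (p + 5)/(p - 4)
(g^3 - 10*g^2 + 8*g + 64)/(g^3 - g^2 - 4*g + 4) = (g^2 - 12*g + 32)/(g^2 - 3*g + 2)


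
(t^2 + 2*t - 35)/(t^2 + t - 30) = (t + 7)/(t + 6)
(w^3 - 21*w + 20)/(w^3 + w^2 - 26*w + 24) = (w + 5)/(w + 6)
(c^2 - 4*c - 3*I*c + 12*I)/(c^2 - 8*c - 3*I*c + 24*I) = (c - 4)/(c - 8)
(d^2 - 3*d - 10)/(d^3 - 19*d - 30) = 1/(d + 3)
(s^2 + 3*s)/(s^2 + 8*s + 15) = s/(s + 5)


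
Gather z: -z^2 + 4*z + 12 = -z^2 + 4*z + 12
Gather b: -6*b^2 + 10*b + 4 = -6*b^2 + 10*b + 4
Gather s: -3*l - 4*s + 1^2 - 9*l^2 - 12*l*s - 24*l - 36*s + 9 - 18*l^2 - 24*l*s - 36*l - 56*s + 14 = -27*l^2 - 63*l + s*(-36*l - 96) + 24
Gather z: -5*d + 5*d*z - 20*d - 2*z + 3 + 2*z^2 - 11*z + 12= -25*d + 2*z^2 + z*(5*d - 13) + 15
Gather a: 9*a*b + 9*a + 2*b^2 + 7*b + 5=a*(9*b + 9) + 2*b^2 + 7*b + 5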